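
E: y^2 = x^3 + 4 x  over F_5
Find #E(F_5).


For each x in F_5, count y with y^2 = x^3 + 4 x + 0 mod 5:
  x = 0: RHS = 0, y in [0]  -> 1 point(s)
  x = 1: RHS = 0, y in [0]  -> 1 point(s)
  x = 2: RHS = 1, y in [1, 4]  -> 2 point(s)
  x = 3: RHS = 4, y in [2, 3]  -> 2 point(s)
  x = 4: RHS = 0, y in [0]  -> 1 point(s)
Affine points: 7. Add the point at infinity: total = 8.

#E(F_5) = 8


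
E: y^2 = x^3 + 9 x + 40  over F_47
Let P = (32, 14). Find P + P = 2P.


Doubling: s = (3 x1^2 + a) / (2 y1)
s = (3*32^2 + 9) / (2*14) mod 47 = 11
x3 = s^2 - 2 x1 mod 47 = 11^2 - 2*32 = 10
y3 = s (x1 - x3) - y1 mod 47 = 11 * (32 - 10) - 14 = 40

2P = (10, 40)


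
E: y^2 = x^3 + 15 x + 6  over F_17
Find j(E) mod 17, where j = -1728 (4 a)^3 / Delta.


Delta = -16(4 a^3 + 27 b^2) mod 17 = 5
-1728 * (4 a)^3 = -1728 * (4*15)^3 mod 17 = 5
j = 5 * 5^(-1) mod 17 = 1

j = 1 (mod 17)


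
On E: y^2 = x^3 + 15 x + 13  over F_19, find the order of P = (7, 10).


Compute successive multiples of P until we hit O:
  1P = (7, 10)
  2P = (10, 17)
  3P = (18, 15)
  4P = (3, 16)
  5P = (16, 13)
  6P = (13, 7)
  7P = (4, 17)
  8P = (5, 17)
  ... (continuing to 17P)
  17P = O

ord(P) = 17


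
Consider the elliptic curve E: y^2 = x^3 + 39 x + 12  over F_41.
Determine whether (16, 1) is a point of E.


Check whether y^2 = x^3 + 39 x + 12 (mod 41) for (x, y) = (16, 1).
LHS: y^2 = 1^2 mod 41 = 1
RHS: x^3 + 39 x + 12 = 16^3 + 39*16 + 12 mod 41 = 17
LHS != RHS

No, not on the curve


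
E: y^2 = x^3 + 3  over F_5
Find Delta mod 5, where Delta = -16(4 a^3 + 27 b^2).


4 a^3 + 27 b^2 = 4*0^3 + 27*3^2 = 0 + 243 = 243
Delta = -16 * (243) = -3888
Delta mod 5 = 2

Delta = 2 (mod 5)


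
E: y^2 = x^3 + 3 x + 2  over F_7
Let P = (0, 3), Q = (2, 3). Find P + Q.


P != Q, so use the chord formula.
s = (y2 - y1) / (x2 - x1) = (0) / (2) mod 7 = 0
x3 = s^2 - x1 - x2 mod 7 = 0^2 - 0 - 2 = 5
y3 = s (x1 - x3) - y1 mod 7 = 0 * (0 - 5) - 3 = 4

P + Q = (5, 4)


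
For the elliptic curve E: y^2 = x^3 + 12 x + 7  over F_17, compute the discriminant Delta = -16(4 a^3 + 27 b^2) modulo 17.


4 a^3 + 27 b^2 = 4*12^3 + 27*7^2 = 6912 + 1323 = 8235
Delta = -16 * (8235) = -131760
Delta mod 17 = 7

Delta = 7 (mod 17)


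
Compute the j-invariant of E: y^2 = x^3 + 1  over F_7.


Delta = -16(4 a^3 + 27 b^2) mod 7 = 2
-1728 * (4 a)^3 = -1728 * (4*0)^3 mod 7 = 0
j = 0 * 2^(-1) mod 7 = 0

j = 0 (mod 7)


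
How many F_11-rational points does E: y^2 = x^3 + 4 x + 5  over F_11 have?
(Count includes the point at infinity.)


For each x in F_11, count y with y^2 = x^3 + 4 x + 5 mod 11:
  x = 0: RHS = 5, y in [4, 7]  -> 2 point(s)
  x = 3: RHS = 0, y in [0]  -> 1 point(s)
  x = 6: RHS = 3, y in [5, 6]  -> 2 point(s)
  x = 9: RHS = 0, y in [0]  -> 1 point(s)
  x = 10: RHS = 0, y in [0]  -> 1 point(s)
Affine points: 7. Add the point at infinity: total = 8.

#E(F_11) = 8


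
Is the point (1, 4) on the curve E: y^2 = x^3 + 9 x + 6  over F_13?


Check whether y^2 = x^3 + 9 x + 6 (mod 13) for (x, y) = (1, 4).
LHS: y^2 = 4^2 mod 13 = 3
RHS: x^3 + 9 x + 6 = 1^3 + 9*1 + 6 mod 13 = 3
LHS = RHS

Yes, on the curve


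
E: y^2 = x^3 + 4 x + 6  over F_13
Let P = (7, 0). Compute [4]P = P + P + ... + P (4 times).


k = 4 = 100_2 (binary, LSB first: 001)
Double-and-add from P = (7, 0):
  bit 0 = 0: acc unchanged = O
  bit 1 = 0: acc unchanged = O
  bit 2 = 1: acc = O + O = O

4P = O


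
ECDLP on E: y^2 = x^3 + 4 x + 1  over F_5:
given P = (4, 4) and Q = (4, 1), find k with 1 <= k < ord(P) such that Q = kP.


Enumerate multiples of P until we hit Q = (4, 1):
  1P = (4, 4)
  2P = (3, 0)
  3P = (4, 1)
Match found at i = 3.

k = 3


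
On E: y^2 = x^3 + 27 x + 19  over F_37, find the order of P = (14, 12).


Compute successive multiples of P until we hit O:
  1P = (14, 12)
  2P = (6, 8)
  3P = (8, 28)
  4P = (18, 11)
  5P = (12, 6)
  6P = (20, 7)
  7P = (15, 32)
  8P = (1, 26)
  ... (continuing to 37P)
  37P = O

ord(P) = 37


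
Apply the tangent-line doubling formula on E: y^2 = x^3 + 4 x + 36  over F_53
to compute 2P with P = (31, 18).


Doubling: s = (3 x1^2 + a) / (2 y1)
s = (3*31^2 + 4) / (2*18) mod 53 = 11
x3 = s^2 - 2 x1 mod 53 = 11^2 - 2*31 = 6
y3 = s (x1 - x3) - y1 mod 53 = 11 * (31 - 6) - 18 = 45

2P = (6, 45)


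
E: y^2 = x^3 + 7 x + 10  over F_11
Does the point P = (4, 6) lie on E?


Check whether y^2 = x^3 + 7 x + 10 (mod 11) for (x, y) = (4, 6).
LHS: y^2 = 6^2 mod 11 = 3
RHS: x^3 + 7 x + 10 = 4^3 + 7*4 + 10 mod 11 = 3
LHS = RHS

Yes, on the curve


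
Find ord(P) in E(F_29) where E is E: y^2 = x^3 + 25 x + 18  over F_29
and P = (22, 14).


Compute successive multiples of P until we hit O:
  1P = (22, 14)
  2P = (18, 23)
  3P = (14, 26)
  4P = (17, 22)
  5P = (3, 2)
  6P = (24, 0)
  7P = (3, 27)
  8P = (17, 7)
  ... (continuing to 12P)
  12P = O

ord(P) = 12


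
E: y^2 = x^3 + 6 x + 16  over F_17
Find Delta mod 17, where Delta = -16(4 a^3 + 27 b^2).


4 a^3 + 27 b^2 = 4*6^3 + 27*16^2 = 864 + 6912 = 7776
Delta = -16 * (7776) = -124416
Delta mod 17 = 7

Delta = 7 (mod 17)


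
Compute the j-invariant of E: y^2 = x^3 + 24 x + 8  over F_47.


Delta = -16(4 a^3 + 27 b^2) mod 47 = 27
-1728 * (4 a)^3 = -1728 * (4*24)^3 mod 47 = 41
j = 41 * 27^(-1) mod 47 = 5

j = 5 (mod 47)


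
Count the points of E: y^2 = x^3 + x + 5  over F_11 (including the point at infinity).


For each x in F_11, count y with y^2 = x^3 + 1 x + 5 mod 11:
  x = 0: RHS = 5, y in [4, 7]  -> 2 point(s)
  x = 2: RHS = 4, y in [2, 9]  -> 2 point(s)
  x = 5: RHS = 3, y in [5, 6]  -> 2 point(s)
  x = 7: RHS = 3, y in [5, 6]  -> 2 point(s)
  x = 10: RHS = 3, y in [5, 6]  -> 2 point(s)
Affine points: 10. Add the point at infinity: total = 11.

#E(F_11) = 11


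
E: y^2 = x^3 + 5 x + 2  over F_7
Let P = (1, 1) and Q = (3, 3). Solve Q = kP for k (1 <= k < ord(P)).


Enumerate multiples of P until we hit Q = (3, 3):
  1P = (1, 1)
  2P = (0, 3)
  3P = (3, 3)
Match found at i = 3.

k = 3


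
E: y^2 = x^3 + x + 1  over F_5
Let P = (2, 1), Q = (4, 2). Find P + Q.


P != Q, so use the chord formula.
s = (y2 - y1) / (x2 - x1) = (1) / (2) mod 5 = 3
x3 = s^2 - x1 - x2 mod 5 = 3^2 - 2 - 4 = 3
y3 = s (x1 - x3) - y1 mod 5 = 3 * (2 - 3) - 1 = 1

P + Q = (3, 1)


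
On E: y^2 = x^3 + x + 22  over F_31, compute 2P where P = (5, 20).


Doubling: s = (3 x1^2 + a) / (2 y1)
s = (3*5^2 + 1) / (2*20) mod 31 = 5
x3 = s^2 - 2 x1 mod 31 = 5^2 - 2*5 = 15
y3 = s (x1 - x3) - y1 mod 31 = 5 * (5 - 15) - 20 = 23

2P = (15, 23)


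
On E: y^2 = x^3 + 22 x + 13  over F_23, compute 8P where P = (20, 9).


k = 8 = 1000_2 (binary, LSB first: 0001)
Double-and-add from P = (20, 9):
  bit 0 = 0: acc unchanged = O
  bit 1 = 0: acc unchanged = O
  bit 2 = 0: acc unchanged = O
  bit 3 = 1: acc = O + (0, 6) = (0, 6)

8P = (0, 6)


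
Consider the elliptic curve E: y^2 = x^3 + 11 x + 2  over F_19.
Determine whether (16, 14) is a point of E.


Check whether y^2 = x^3 + 11 x + 2 (mod 19) for (x, y) = (16, 14).
LHS: y^2 = 14^2 mod 19 = 6
RHS: x^3 + 11 x + 2 = 16^3 + 11*16 + 2 mod 19 = 18
LHS != RHS

No, not on the curve


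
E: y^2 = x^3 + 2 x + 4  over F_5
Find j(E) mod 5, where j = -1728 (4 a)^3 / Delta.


Delta = -16(4 a^3 + 27 b^2) mod 5 = 1
-1728 * (4 a)^3 = -1728 * (4*2)^3 mod 5 = 4
j = 4 * 1^(-1) mod 5 = 4

j = 4 (mod 5)


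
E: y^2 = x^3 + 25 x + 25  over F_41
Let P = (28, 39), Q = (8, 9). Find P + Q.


P != Q, so use the chord formula.
s = (y2 - y1) / (x2 - x1) = (11) / (21) mod 41 = 22
x3 = s^2 - x1 - x2 mod 41 = 22^2 - 28 - 8 = 38
y3 = s (x1 - x3) - y1 mod 41 = 22 * (28 - 38) - 39 = 28

P + Q = (38, 28)


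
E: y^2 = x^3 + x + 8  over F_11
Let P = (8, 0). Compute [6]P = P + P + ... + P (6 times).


k = 6 = 110_2 (binary, LSB first: 011)
Double-and-add from P = (8, 0):
  bit 0 = 0: acc unchanged = O
  bit 1 = 1: acc = O + O = O
  bit 2 = 1: acc = O + O = O

6P = O


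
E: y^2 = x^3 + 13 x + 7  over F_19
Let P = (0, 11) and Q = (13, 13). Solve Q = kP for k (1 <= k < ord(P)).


Enumerate multiples of P until we hit Q = (13, 13):
  1P = (0, 11)
  2P = (4, 16)
  3P = (13, 6)
  4P = (3, 15)
  5P = (3, 4)
  6P = (13, 13)
Match found at i = 6.

k = 6


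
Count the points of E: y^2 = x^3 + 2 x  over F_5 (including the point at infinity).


For each x in F_5, count y with y^2 = x^3 + 2 x + 0 mod 5:
  x = 0: RHS = 0, y in [0]  -> 1 point(s)
Affine points: 1. Add the point at infinity: total = 2.

#E(F_5) = 2


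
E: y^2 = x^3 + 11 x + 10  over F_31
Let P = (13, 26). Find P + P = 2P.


Doubling: s = (3 x1^2 + a) / (2 y1)
s = (3*13^2 + 11) / (2*26) mod 31 = 4
x3 = s^2 - 2 x1 mod 31 = 4^2 - 2*13 = 21
y3 = s (x1 - x3) - y1 mod 31 = 4 * (13 - 21) - 26 = 4

2P = (21, 4)


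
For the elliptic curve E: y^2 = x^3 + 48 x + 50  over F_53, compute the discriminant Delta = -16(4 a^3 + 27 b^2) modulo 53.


4 a^3 + 27 b^2 = 4*48^3 + 27*50^2 = 442368 + 67500 = 509868
Delta = -16 * (509868) = -8157888
Delta mod 53 = 31

Delta = 31 (mod 53)


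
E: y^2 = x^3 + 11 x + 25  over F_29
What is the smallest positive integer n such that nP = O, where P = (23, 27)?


Compute successive multiples of P until we hit O:
  1P = (23, 27)
  2P = (18, 20)
  3P = (12, 0)
  4P = (18, 9)
  5P = (23, 2)
  6P = O

ord(P) = 6


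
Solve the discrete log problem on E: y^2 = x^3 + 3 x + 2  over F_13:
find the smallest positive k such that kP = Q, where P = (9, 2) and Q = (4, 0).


Enumerate multiples of P until we hit Q = (4, 0):
  1P = (9, 2)
  2P = (4, 0)
Match found at i = 2.

k = 2


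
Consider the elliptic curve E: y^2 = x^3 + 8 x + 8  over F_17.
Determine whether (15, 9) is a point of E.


Check whether y^2 = x^3 + 8 x + 8 (mod 17) for (x, y) = (15, 9).
LHS: y^2 = 9^2 mod 17 = 13
RHS: x^3 + 8 x + 8 = 15^3 + 8*15 + 8 mod 17 = 1
LHS != RHS

No, not on the curve


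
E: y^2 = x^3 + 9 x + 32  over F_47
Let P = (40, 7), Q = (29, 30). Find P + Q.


P != Q, so use the chord formula.
s = (y2 - y1) / (x2 - x1) = (23) / (36) mod 47 = 15
x3 = s^2 - x1 - x2 mod 47 = 15^2 - 40 - 29 = 15
y3 = s (x1 - x3) - y1 mod 47 = 15 * (40 - 15) - 7 = 39

P + Q = (15, 39)


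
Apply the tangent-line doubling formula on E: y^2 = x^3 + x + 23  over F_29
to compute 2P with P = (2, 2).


Doubling: s = (3 x1^2 + a) / (2 y1)
s = (3*2^2 + 1) / (2*2) mod 29 = 25
x3 = s^2 - 2 x1 mod 29 = 25^2 - 2*2 = 12
y3 = s (x1 - x3) - y1 mod 29 = 25 * (2 - 12) - 2 = 9

2P = (12, 9)


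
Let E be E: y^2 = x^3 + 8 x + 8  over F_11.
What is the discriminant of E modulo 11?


4 a^3 + 27 b^2 = 4*8^3 + 27*8^2 = 2048 + 1728 = 3776
Delta = -16 * (3776) = -60416
Delta mod 11 = 7

Delta = 7 (mod 11)


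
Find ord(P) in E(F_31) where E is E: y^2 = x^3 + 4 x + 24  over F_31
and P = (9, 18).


Compute successive multiples of P until we hit O:
  1P = (9, 18)
  2P = (18, 21)
  3P = (11, 2)
  4P = (13, 14)
  5P = (10, 14)
  6P = (28, 27)
  7P = (12, 23)
  8P = (30, 9)
  ... (continuing to 41P)
  41P = O

ord(P) = 41


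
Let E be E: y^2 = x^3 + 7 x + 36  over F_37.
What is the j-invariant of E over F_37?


Delta = -16(4 a^3 + 27 b^2) mod 37 = 1
-1728 * (4 a)^3 = -1728 * (4*7)^3 mod 37 = 10
j = 10 * 1^(-1) mod 37 = 10

j = 10 (mod 37)


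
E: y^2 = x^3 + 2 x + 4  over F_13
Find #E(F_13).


For each x in F_13, count y with y^2 = x^3 + 2 x + 4 mod 13:
  x = 0: RHS = 4, y in [2, 11]  -> 2 point(s)
  x = 2: RHS = 3, y in [4, 9]  -> 2 point(s)
  x = 5: RHS = 9, y in [3, 10]  -> 2 point(s)
  x = 7: RHS = 10, y in [6, 7]  -> 2 point(s)
  x = 8: RHS = 12, y in [5, 8]  -> 2 point(s)
  x = 9: RHS = 10, y in [6, 7]  -> 2 point(s)
  x = 10: RHS = 10, y in [6, 7]  -> 2 point(s)
  x = 12: RHS = 1, y in [1, 12]  -> 2 point(s)
Affine points: 16. Add the point at infinity: total = 17.

#E(F_13) = 17


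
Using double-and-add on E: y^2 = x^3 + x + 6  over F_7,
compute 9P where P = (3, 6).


k = 9 = 1001_2 (binary, LSB first: 1001)
Double-and-add from P = (3, 6):
  bit 0 = 1: acc = O + (3, 6) = (3, 6)
  bit 1 = 0: acc unchanged = (3, 6)
  bit 2 = 0: acc unchanged = (3, 6)
  bit 3 = 1: acc = (3, 6) + (4, 5) = (1, 6)

9P = (1, 6)


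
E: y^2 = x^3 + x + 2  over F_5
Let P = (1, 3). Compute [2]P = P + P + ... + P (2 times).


k = 2 = 10_2 (binary, LSB first: 01)
Double-and-add from P = (1, 3):
  bit 0 = 0: acc unchanged = O
  bit 1 = 1: acc = O + (4, 0) = (4, 0)

2P = (4, 0)


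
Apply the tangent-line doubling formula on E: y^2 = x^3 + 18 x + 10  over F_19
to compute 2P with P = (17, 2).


Doubling: s = (3 x1^2 + a) / (2 y1)
s = (3*17^2 + 18) / (2*2) mod 19 = 17
x3 = s^2 - 2 x1 mod 19 = 17^2 - 2*17 = 8
y3 = s (x1 - x3) - y1 mod 19 = 17 * (17 - 8) - 2 = 18

2P = (8, 18)


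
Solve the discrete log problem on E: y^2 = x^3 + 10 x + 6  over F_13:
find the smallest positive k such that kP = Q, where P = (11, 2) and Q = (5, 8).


Enumerate multiples of P until we hit Q = (5, 8):
  1P = (11, 2)
  2P = (5, 5)
  3P = (7, 9)
  4P = (7, 4)
  5P = (5, 8)
Match found at i = 5.

k = 5


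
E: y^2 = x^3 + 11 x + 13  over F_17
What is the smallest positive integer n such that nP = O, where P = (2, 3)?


Compute successive multiples of P until we hit O:
  1P = (2, 3)
  2P = (14, 2)
  3P = (16, 1)
  4P = (7, 5)
  5P = (0, 8)
  6P = (0, 9)
  7P = (7, 12)
  8P = (16, 16)
  ... (continuing to 11P)
  11P = O

ord(P) = 11


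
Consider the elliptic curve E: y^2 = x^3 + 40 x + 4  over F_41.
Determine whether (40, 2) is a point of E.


Check whether y^2 = x^3 + 40 x + 4 (mod 41) for (x, y) = (40, 2).
LHS: y^2 = 2^2 mod 41 = 4
RHS: x^3 + 40 x + 4 = 40^3 + 40*40 + 4 mod 41 = 4
LHS = RHS

Yes, on the curve


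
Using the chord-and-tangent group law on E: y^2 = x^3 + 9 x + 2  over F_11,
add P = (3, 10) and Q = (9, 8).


P != Q, so use the chord formula.
s = (y2 - y1) / (x2 - x1) = (9) / (6) mod 11 = 7
x3 = s^2 - x1 - x2 mod 11 = 7^2 - 3 - 9 = 4
y3 = s (x1 - x3) - y1 mod 11 = 7 * (3 - 4) - 10 = 5

P + Q = (4, 5)


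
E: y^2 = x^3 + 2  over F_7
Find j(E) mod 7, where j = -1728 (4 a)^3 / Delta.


Delta = -16(4 a^3 + 27 b^2) mod 7 = 1
-1728 * (4 a)^3 = -1728 * (4*0)^3 mod 7 = 0
j = 0 * 1^(-1) mod 7 = 0

j = 0 (mod 7)


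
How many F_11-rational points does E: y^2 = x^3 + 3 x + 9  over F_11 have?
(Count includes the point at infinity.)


For each x in F_11, count y with y^2 = x^3 + 3 x + 9 mod 11:
  x = 0: RHS = 9, y in [3, 8]  -> 2 point(s)
  x = 2: RHS = 1, y in [1, 10]  -> 2 point(s)
  x = 3: RHS = 1, y in [1, 10]  -> 2 point(s)
  x = 6: RHS = 1, y in [1, 10]  -> 2 point(s)
  x = 10: RHS = 5, y in [4, 7]  -> 2 point(s)
Affine points: 10. Add the point at infinity: total = 11.

#E(F_11) = 11


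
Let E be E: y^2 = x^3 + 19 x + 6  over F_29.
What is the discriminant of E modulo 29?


4 a^3 + 27 b^2 = 4*19^3 + 27*6^2 = 27436 + 972 = 28408
Delta = -16 * (28408) = -454528
Delta mod 29 = 18

Delta = 18 (mod 29)


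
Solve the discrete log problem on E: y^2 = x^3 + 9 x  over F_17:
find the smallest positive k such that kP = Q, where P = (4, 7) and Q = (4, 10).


Enumerate multiples of P until we hit Q = (4, 10):
  1P = (4, 7)
  2P = (13, 11)
  3P = (13, 6)
  4P = (4, 10)
Match found at i = 4.

k = 4


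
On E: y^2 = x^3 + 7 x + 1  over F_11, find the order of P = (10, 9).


Compute successive multiples of P until we hit O:
  1P = (10, 9)
  2P = (0, 10)
  3P = (2, 10)
  4P = (4, 4)
  5P = (9, 1)
  6P = (1, 8)
  7P = (3, 4)
  8P = (3, 7)
  ... (continuing to 15P)
  15P = O

ord(P) = 15


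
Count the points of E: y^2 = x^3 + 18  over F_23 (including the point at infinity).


For each x in F_23, count y with y^2 = x^3 + 0 x + 18 mod 23:
  x = 0: RHS = 18, y in [8, 15]  -> 2 point(s)
  x = 2: RHS = 3, y in [7, 16]  -> 2 point(s)
  x = 4: RHS = 13, y in [6, 17]  -> 2 point(s)
  x = 6: RHS = 4, y in [2, 21]  -> 2 point(s)
  x = 7: RHS = 16, y in [4, 19]  -> 2 point(s)
  x = 8: RHS = 1, y in [1, 22]  -> 2 point(s)
  x = 10: RHS = 6, y in [11, 12]  -> 2 point(s)
  x = 14: RHS = 2, y in [5, 18]  -> 2 point(s)
  x = 15: RHS = 12, y in [9, 14]  -> 2 point(s)
  x = 17: RHS = 9, y in [3, 20]  -> 2 point(s)
  x = 18: RHS = 8, y in [10, 13]  -> 2 point(s)
  x = 19: RHS = 0, y in [0]  -> 1 point(s)
Affine points: 23. Add the point at infinity: total = 24.

#E(F_23) = 24


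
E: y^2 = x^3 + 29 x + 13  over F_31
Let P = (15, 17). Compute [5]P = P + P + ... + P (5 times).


k = 5 = 101_2 (binary, LSB first: 101)
Double-and-add from P = (15, 17):
  bit 0 = 1: acc = O + (15, 17) = (15, 17)
  bit 1 = 0: acc unchanged = (15, 17)
  bit 2 = 1: acc = (15, 17) + (16, 27) = (7, 1)

5P = (7, 1)


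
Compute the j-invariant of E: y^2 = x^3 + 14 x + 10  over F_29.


Delta = -16(4 a^3 + 27 b^2) mod 29 = 18
-1728 * (4 a)^3 = -1728 * (4*14)^3 mod 29 = 20
j = 20 * 18^(-1) mod 29 = 14

j = 14 (mod 29)


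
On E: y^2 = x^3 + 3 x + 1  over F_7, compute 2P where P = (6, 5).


Doubling: s = (3 x1^2 + a) / (2 y1)
s = (3*6^2 + 3) / (2*5) mod 7 = 2
x3 = s^2 - 2 x1 mod 7 = 2^2 - 2*6 = 6
y3 = s (x1 - x3) - y1 mod 7 = 2 * (6 - 6) - 5 = 2

2P = (6, 2)


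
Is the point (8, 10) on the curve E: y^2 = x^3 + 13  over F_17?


Check whether y^2 = x^3 + 0 x + 13 (mod 17) for (x, y) = (8, 10).
LHS: y^2 = 10^2 mod 17 = 15
RHS: x^3 + 0 x + 13 = 8^3 + 0*8 + 13 mod 17 = 15
LHS = RHS

Yes, on the curve


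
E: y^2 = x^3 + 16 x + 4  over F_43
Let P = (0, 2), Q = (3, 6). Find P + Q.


P != Q, so use the chord formula.
s = (y2 - y1) / (x2 - x1) = (4) / (3) mod 43 = 30
x3 = s^2 - x1 - x2 mod 43 = 30^2 - 0 - 3 = 37
y3 = s (x1 - x3) - y1 mod 43 = 30 * (0 - 37) - 2 = 6

P + Q = (37, 6)


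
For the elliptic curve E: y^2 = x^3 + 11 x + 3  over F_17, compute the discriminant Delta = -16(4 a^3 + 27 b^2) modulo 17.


4 a^3 + 27 b^2 = 4*11^3 + 27*3^2 = 5324 + 243 = 5567
Delta = -16 * (5567) = -89072
Delta mod 17 = 8

Delta = 8 (mod 17)


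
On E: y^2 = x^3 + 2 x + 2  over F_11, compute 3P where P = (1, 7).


k = 3 = 11_2 (binary, LSB first: 11)
Double-and-add from P = (1, 7):
  bit 0 = 1: acc = O + (1, 7) = (1, 7)
  bit 1 = 1: acc = (1, 7) + (2, 6) = (9, 1)

3P = (9, 1)


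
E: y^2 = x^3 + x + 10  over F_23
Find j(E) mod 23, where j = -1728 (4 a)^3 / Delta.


Delta = -16(4 a^3 + 27 b^2) mod 23 = 22
-1728 * (4 a)^3 = -1728 * (4*1)^3 mod 23 = 15
j = 15 * 22^(-1) mod 23 = 8

j = 8 (mod 23)


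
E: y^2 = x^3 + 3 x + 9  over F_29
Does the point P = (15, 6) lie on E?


Check whether y^2 = x^3 + 3 x + 9 (mod 29) for (x, y) = (15, 6).
LHS: y^2 = 6^2 mod 29 = 7
RHS: x^3 + 3 x + 9 = 15^3 + 3*15 + 9 mod 29 = 7
LHS = RHS

Yes, on the curve


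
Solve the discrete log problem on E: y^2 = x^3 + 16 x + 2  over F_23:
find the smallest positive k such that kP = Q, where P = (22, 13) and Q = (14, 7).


Enumerate multiples of P until we hit Q = (14, 7):
  1P = (22, 13)
  2P = (14, 7)
Match found at i = 2.

k = 2


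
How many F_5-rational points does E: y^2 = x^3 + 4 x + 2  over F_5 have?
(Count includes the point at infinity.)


For each x in F_5, count y with y^2 = x^3 + 4 x + 2 mod 5:
  x = 3: RHS = 1, y in [1, 4]  -> 2 point(s)
Affine points: 2. Add the point at infinity: total = 3.

#E(F_5) = 3


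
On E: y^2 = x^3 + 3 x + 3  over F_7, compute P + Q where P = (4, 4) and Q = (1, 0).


P != Q, so use the chord formula.
s = (y2 - y1) / (x2 - x1) = (3) / (4) mod 7 = 6
x3 = s^2 - x1 - x2 mod 7 = 6^2 - 4 - 1 = 3
y3 = s (x1 - x3) - y1 mod 7 = 6 * (4 - 3) - 4 = 2

P + Q = (3, 2)


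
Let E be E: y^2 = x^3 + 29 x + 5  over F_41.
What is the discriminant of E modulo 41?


4 a^3 + 27 b^2 = 4*29^3 + 27*5^2 = 97556 + 675 = 98231
Delta = -16 * (98231) = -1571696
Delta mod 41 = 39

Delta = 39 (mod 41)


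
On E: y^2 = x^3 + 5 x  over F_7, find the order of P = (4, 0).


Compute successive multiples of P until we hit O:
  1P = (4, 0)
  2P = O

ord(P) = 2


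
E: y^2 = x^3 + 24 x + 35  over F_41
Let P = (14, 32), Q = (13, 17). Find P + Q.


P != Q, so use the chord formula.
s = (y2 - y1) / (x2 - x1) = (26) / (40) mod 41 = 15
x3 = s^2 - x1 - x2 mod 41 = 15^2 - 14 - 13 = 34
y3 = s (x1 - x3) - y1 mod 41 = 15 * (14 - 34) - 32 = 37

P + Q = (34, 37)


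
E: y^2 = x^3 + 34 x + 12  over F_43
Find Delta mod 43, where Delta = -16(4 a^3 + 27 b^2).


4 a^3 + 27 b^2 = 4*34^3 + 27*12^2 = 157216 + 3888 = 161104
Delta = -16 * (161104) = -2577664
Delta mod 43 = 14

Delta = 14 (mod 43)


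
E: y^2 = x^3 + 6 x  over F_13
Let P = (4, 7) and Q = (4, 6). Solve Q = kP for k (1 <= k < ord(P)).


Enumerate multiples of P until we hit Q = (4, 6):
  1P = (4, 7)
  2P = (9, 9)
  3P = (9, 4)
  4P = (4, 6)
Match found at i = 4.

k = 4


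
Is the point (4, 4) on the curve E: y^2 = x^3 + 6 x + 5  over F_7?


Check whether y^2 = x^3 + 6 x + 5 (mod 7) for (x, y) = (4, 4).
LHS: y^2 = 4^2 mod 7 = 2
RHS: x^3 + 6 x + 5 = 4^3 + 6*4 + 5 mod 7 = 2
LHS = RHS

Yes, on the curve


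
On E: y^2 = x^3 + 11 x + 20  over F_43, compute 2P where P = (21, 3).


Doubling: s = (3 x1^2 + a) / (2 y1)
s = (3*21^2 + 11) / (2*3) mod 43 = 36
x3 = s^2 - 2 x1 mod 43 = 36^2 - 2*21 = 7
y3 = s (x1 - x3) - y1 mod 43 = 36 * (21 - 7) - 3 = 28

2P = (7, 28)


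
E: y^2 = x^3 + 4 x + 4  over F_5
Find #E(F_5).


For each x in F_5, count y with y^2 = x^3 + 4 x + 4 mod 5:
  x = 0: RHS = 4, y in [2, 3]  -> 2 point(s)
  x = 1: RHS = 4, y in [2, 3]  -> 2 point(s)
  x = 2: RHS = 0, y in [0]  -> 1 point(s)
  x = 4: RHS = 4, y in [2, 3]  -> 2 point(s)
Affine points: 7. Add the point at infinity: total = 8.

#E(F_5) = 8


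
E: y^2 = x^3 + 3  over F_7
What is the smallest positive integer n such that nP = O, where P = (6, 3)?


Compute successive multiples of P until we hit O:
  1P = (6, 3)
  2P = (4, 5)
  3P = (5, 3)
  4P = (3, 4)
  5P = (2, 5)
  6P = (1, 5)
  7P = (1, 2)
  8P = (2, 2)
  ... (continuing to 13P)
  13P = O

ord(P) = 13


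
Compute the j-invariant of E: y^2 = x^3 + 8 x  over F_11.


Delta = -16(4 a^3 + 27 b^2) mod 11 = 1
-1728 * (4 a)^3 = -1728 * (4*8)^3 mod 11 = 1
j = 1 * 1^(-1) mod 11 = 1

j = 1 (mod 11)


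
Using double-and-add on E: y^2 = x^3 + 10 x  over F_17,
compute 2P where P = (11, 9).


k = 2 = 10_2 (binary, LSB first: 01)
Double-and-add from P = (11, 9):
  bit 0 = 0: acc unchanged = O
  bit 1 = 1: acc = O + (13, 10) = (13, 10)

2P = (13, 10)


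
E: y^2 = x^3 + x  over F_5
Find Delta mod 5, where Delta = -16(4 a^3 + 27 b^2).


4 a^3 + 27 b^2 = 4*1^3 + 27*0^2 = 4 + 0 = 4
Delta = -16 * (4) = -64
Delta mod 5 = 1

Delta = 1 (mod 5)


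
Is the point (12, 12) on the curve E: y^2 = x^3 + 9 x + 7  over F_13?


Check whether y^2 = x^3 + 9 x + 7 (mod 13) for (x, y) = (12, 12).
LHS: y^2 = 12^2 mod 13 = 1
RHS: x^3 + 9 x + 7 = 12^3 + 9*12 + 7 mod 13 = 10
LHS != RHS

No, not on the curve


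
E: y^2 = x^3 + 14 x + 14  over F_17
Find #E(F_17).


For each x in F_17, count y with y^2 = x^3 + 14 x + 14 mod 17:
  x = 2: RHS = 16, y in [4, 13]  -> 2 point(s)
  x = 3: RHS = 15, y in [7, 10]  -> 2 point(s)
  x = 4: RHS = 15, y in [7, 10]  -> 2 point(s)
  x = 6: RHS = 8, y in [5, 12]  -> 2 point(s)
  x = 7: RHS = 13, y in [8, 9]  -> 2 point(s)
  x = 8: RHS = 9, y in [3, 14]  -> 2 point(s)
  x = 9: RHS = 2, y in [6, 11]  -> 2 point(s)
  x = 10: RHS = 15, y in [7, 10]  -> 2 point(s)
  x = 13: RHS = 13, y in [8, 9]  -> 2 point(s)
  x = 14: RHS = 13, y in [8, 9]  -> 2 point(s)
  x = 16: RHS = 16, y in [4, 13]  -> 2 point(s)
Affine points: 22. Add the point at infinity: total = 23.

#E(F_17) = 23


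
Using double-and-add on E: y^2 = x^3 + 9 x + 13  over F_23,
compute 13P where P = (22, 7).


k = 13 = 1101_2 (binary, LSB first: 1011)
Double-and-add from P = (22, 7):
  bit 0 = 1: acc = O + (22, 7) = (22, 7)
  bit 1 = 0: acc unchanged = (22, 7)
  bit 2 = 1: acc = (22, 7) + (13, 2) = (15, 2)
  bit 3 = 1: acc = (15, 2) + (9, 8) = (0, 6)

13P = (0, 6)


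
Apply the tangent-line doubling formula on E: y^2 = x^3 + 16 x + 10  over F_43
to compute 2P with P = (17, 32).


Doubling: s = (3 x1^2 + a) / (2 y1)
s = (3*17^2 + 16) / (2*32) mod 43 = 40
x3 = s^2 - 2 x1 mod 43 = 40^2 - 2*17 = 18
y3 = s (x1 - x3) - y1 mod 43 = 40 * (17 - 18) - 32 = 14

2P = (18, 14)


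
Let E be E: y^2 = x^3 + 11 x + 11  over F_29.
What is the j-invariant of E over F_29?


Delta = -16(4 a^3 + 27 b^2) mod 29 = 4
-1728 * (4 a)^3 = -1728 * (4*11)^3 mod 29 = 16
j = 16 * 4^(-1) mod 29 = 4

j = 4 (mod 29)


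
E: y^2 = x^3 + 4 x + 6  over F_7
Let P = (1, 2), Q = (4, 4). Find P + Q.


P != Q, so use the chord formula.
s = (y2 - y1) / (x2 - x1) = (2) / (3) mod 7 = 3
x3 = s^2 - x1 - x2 mod 7 = 3^2 - 1 - 4 = 4
y3 = s (x1 - x3) - y1 mod 7 = 3 * (1 - 4) - 2 = 3

P + Q = (4, 3)


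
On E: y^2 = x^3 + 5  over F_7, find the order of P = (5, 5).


Compute successive multiples of P until we hit O:
  1P = (5, 5)
  2P = (6, 5)
  3P = (3, 2)
  4P = (3, 5)
  5P = (6, 2)
  6P = (5, 2)
  7P = O

ord(P) = 7


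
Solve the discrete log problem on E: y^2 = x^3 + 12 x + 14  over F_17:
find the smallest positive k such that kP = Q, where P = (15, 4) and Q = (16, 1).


Enumerate multiples of P until we hit Q = (16, 1):
  1P = (15, 4)
  2P = (13, 2)
  3P = (7, 4)
  4P = (12, 13)
  5P = (16, 16)
  6P = (11, 10)
  7P = (6, 8)
  8P = (9, 16)
  9P = (14, 11)
  10P = (3, 14)
  11P = (3, 3)
  12P = (14, 6)
  13P = (9, 1)
  14P = (6, 9)
  15P = (11, 7)
  16P = (16, 1)
Match found at i = 16.

k = 16


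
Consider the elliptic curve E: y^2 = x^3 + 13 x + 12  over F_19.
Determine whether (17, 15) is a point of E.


Check whether y^2 = x^3 + 13 x + 12 (mod 19) for (x, y) = (17, 15).
LHS: y^2 = 15^2 mod 19 = 16
RHS: x^3 + 13 x + 12 = 17^3 + 13*17 + 12 mod 19 = 16
LHS = RHS

Yes, on the curve


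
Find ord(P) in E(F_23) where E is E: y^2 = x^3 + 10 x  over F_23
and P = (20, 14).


Compute successive multiples of P until we hit O:
  1P = (20, 14)
  2P = (12, 13)
  3P = (0, 0)
  4P = (12, 10)
  5P = (20, 9)
  6P = O

ord(P) = 6


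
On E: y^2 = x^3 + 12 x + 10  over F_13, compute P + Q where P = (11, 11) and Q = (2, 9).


P != Q, so use the chord formula.
s = (y2 - y1) / (x2 - x1) = (11) / (4) mod 13 = 6
x3 = s^2 - x1 - x2 mod 13 = 6^2 - 11 - 2 = 10
y3 = s (x1 - x3) - y1 mod 13 = 6 * (11 - 10) - 11 = 8

P + Q = (10, 8)


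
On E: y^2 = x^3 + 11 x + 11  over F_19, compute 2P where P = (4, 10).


Doubling: s = (3 x1^2 + a) / (2 y1)
s = (3*4^2 + 11) / (2*10) mod 19 = 2
x3 = s^2 - 2 x1 mod 19 = 2^2 - 2*4 = 15
y3 = s (x1 - x3) - y1 mod 19 = 2 * (4 - 15) - 10 = 6

2P = (15, 6)


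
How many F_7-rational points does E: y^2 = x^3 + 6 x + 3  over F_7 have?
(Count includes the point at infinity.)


For each x in F_7, count y with y^2 = x^3 + 6 x + 3 mod 7:
  x = 2: RHS = 2, y in [3, 4]  -> 2 point(s)
  x = 4: RHS = 0, y in [0]  -> 1 point(s)
  x = 5: RHS = 4, y in [2, 5]  -> 2 point(s)
Affine points: 5. Add the point at infinity: total = 6.

#E(F_7) = 6


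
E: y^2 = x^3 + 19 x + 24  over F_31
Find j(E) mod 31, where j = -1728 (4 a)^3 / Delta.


Delta = -16(4 a^3 + 27 b^2) mod 31 = 20
-1728 * (4 a)^3 = -1728 * (4*19)^3 mod 31 = 4
j = 4 * 20^(-1) mod 31 = 25

j = 25 (mod 31)


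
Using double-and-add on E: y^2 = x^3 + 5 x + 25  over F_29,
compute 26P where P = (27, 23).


k = 26 = 11010_2 (binary, LSB first: 01011)
Double-and-add from P = (27, 23):
  bit 0 = 0: acc unchanged = O
  bit 1 = 1: acc = O + (5, 28) = (5, 28)
  bit 2 = 0: acc unchanged = (5, 28)
  bit 3 = 1: acc = (5, 28) + (3, 26) = (22, 13)
  bit 4 = 1: acc = (22, 13) + (16, 24) = (0, 24)

26P = (0, 24)


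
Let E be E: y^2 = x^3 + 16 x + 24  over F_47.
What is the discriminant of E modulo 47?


4 a^3 + 27 b^2 = 4*16^3 + 27*24^2 = 16384 + 15552 = 31936
Delta = -16 * (31936) = -510976
Delta mod 47 = 8

Delta = 8 (mod 47)


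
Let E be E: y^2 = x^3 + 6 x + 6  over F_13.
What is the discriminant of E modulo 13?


4 a^3 + 27 b^2 = 4*6^3 + 27*6^2 = 864 + 972 = 1836
Delta = -16 * (1836) = -29376
Delta mod 13 = 4

Delta = 4 (mod 13)


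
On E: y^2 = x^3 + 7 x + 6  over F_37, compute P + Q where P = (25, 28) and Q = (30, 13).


P != Q, so use the chord formula.
s = (y2 - y1) / (x2 - x1) = (22) / (5) mod 37 = 34
x3 = s^2 - x1 - x2 mod 37 = 34^2 - 25 - 30 = 28
y3 = s (x1 - x3) - y1 mod 37 = 34 * (25 - 28) - 28 = 18

P + Q = (28, 18)


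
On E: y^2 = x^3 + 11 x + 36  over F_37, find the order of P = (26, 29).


Compute successive multiples of P until we hit O:
  1P = (26, 29)
  2P = (29, 18)
  3P = (16, 33)
  4P = (7, 30)
  5P = (8, 9)
  6P = (12, 3)
  7P = (10, 6)
  8P = (22, 23)
  ... (continuing to 18P)
  18P = O

ord(P) = 18


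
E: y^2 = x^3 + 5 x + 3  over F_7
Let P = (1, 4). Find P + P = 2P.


Doubling: s = (3 x1^2 + a) / (2 y1)
s = (3*1^2 + 5) / (2*4) mod 7 = 1
x3 = s^2 - 2 x1 mod 7 = 1^2 - 2*1 = 6
y3 = s (x1 - x3) - y1 mod 7 = 1 * (1 - 6) - 4 = 5

2P = (6, 5)


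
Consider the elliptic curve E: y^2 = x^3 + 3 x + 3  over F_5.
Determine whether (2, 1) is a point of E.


Check whether y^2 = x^3 + 3 x + 3 (mod 5) for (x, y) = (2, 1).
LHS: y^2 = 1^2 mod 5 = 1
RHS: x^3 + 3 x + 3 = 2^3 + 3*2 + 3 mod 5 = 2
LHS != RHS

No, not on the curve


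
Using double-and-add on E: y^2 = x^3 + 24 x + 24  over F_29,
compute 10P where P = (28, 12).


k = 10 = 1010_2 (binary, LSB first: 0101)
Double-and-add from P = (28, 12):
  bit 0 = 0: acc unchanged = O
  bit 1 = 1: acc = O + (1, 22) = (1, 22)
  bit 2 = 0: acc unchanged = (1, 22)
  bit 3 = 1: acc = (1, 22) + (25, 26) = (28, 17)

10P = (28, 17)


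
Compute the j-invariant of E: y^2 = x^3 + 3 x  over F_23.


Delta = -16(4 a^3 + 27 b^2) mod 23 = 20
-1728 * (4 a)^3 = -1728 * (4*3)^3 mod 23 = 14
j = 14 * 20^(-1) mod 23 = 3

j = 3 (mod 23)


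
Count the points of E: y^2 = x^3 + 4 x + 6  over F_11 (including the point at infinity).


For each x in F_11, count y with y^2 = x^3 + 4 x + 6 mod 11:
  x = 1: RHS = 0, y in [0]  -> 1 point(s)
  x = 2: RHS = 0, y in [0]  -> 1 point(s)
  x = 3: RHS = 1, y in [1, 10]  -> 2 point(s)
  x = 4: RHS = 9, y in [3, 8]  -> 2 point(s)
  x = 6: RHS = 4, y in [2, 9]  -> 2 point(s)
  x = 7: RHS = 3, y in [5, 6]  -> 2 point(s)
  x = 8: RHS = 0, y in [0]  -> 1 point(s)
  x = 9: RHS = 1, y in [1, 10]  -> 2 point(s)
  x = 10: RHS = 1, y in [1, 10]  -> 2 point(s)
Affine points: 15. Add the point at infinity: total = 16.

#E(F_11) = 16


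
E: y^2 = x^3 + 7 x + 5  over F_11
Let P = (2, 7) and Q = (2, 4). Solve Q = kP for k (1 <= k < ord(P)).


Enumerate multiples of P until we hit Q = (2, 4):
  1P = (2, 7)
  2P = (8, 10)
  3P = (4, 3)
  4P = (9, 7)
  5P = (0, 4)
  6P = (3, 8)
  7P = (7, 10)
  8P = (5, 0)
  9P = (7, 1)
  10P = (3, 3)
  11P = (0, 7)
  12P = (9, 4)
  13P = (4, 8)
  14P = (8, 1)
  15P = (2, 4)
Match found at i = 15.

k = 15


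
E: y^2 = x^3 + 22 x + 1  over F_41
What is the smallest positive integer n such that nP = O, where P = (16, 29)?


Compute successive multiples of P until we hit O:
  1P = (16, 29)
  2P = (8, 22)
  3P = (12, 36)
  4P = (34, 23)
  5P = (23, 28)
  6P = (38, 21)
  7P = (20, 6)
  8P = (15, 37)
  ... (continuing to 37P)
  37P = O

ord(P) = 37


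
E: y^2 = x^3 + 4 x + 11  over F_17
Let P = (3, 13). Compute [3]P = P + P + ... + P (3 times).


k = 3 = 11_2 (binary, LSB first: 11)
Double-and-add from P = (3, 13):
  bit 0 = 1: acc = O + (3, 13) = (3, 13)
  bit 1 = 1: acc = (3, 13) + (13, 13) = (1, 4)

3P = (1, 4)


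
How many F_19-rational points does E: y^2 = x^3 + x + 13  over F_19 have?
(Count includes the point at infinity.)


For each x in F_19, count y with y^2 = x^3 + 1 x + 13 mod 19:
  x = 2: RHS = 4, y in [2, 17]  -> 2 point(s)
  x = 3: RHS = 5, y in [9, 10]  -> 2 point(s)
  x = 4: RHS = 5, y in [9, 10]  -> 2 point(s)
  x = 6: RHS = 7, y in [8, 11]  -> 2 point(s)
  x = 8: RHS = 1, y in [1, 18]  -> 2 point(s)
  x = 10: RHS = 16, y in [4, 15]  -> 2 point(s)
  x = 11: RHS = 6, y in [5, 14]  -> 2 point(s)
  x = 12: RHS = 5, y in [9, 10]  -> 2 point(s)
  x = 13: RHS = 0, y in [0]  -> 1 point(s)
  x = 14: RHS = 16, y in [4, 15]  -> 2 point(s)
  x = 18: RHS = 11, y in [7, 12]  -> 2 point(s)
Affine points: 21. Add the point at infinity: total = 22.

#E(F_19) = 22


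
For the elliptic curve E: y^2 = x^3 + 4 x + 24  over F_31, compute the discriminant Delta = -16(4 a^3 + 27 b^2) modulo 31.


4 a^3 + 27 b^2 = 4*4^3 + 27*24^2 = 256 + 15552 = 15808
Delta = -16 * (15808) = -252928
Delta mod 31 = 1

Delta = 1 (mod 31)


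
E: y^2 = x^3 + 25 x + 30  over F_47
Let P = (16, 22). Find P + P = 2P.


Doubling: s = (3 x1^2 + a) / (2 y1)
s = (3*16^2 + 25) / (2*22) mod 47 = 2
x3 = s^2 - 2 x1 mod 47 = 2^2 - 2*16 = 19
y3 = s (x1 - x3) - y1 mod 47 = 2 * (16 - 19) - 22 = 19

2P = (19, 19)


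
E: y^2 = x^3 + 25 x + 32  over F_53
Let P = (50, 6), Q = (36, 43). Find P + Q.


P != Q, so use the chord formula.
s = (y2 - y1) / (x2 - x1) = (37) / (39) mod 53 = 39
x3 = s^2 - x1 - x2 mod 53 = 39^2 - 50 - 36 = 4
y3 = s (x1 - x3) - y1 mod 53 = 39 * (50 - 4) - 6 = 39

P + Q = (4, 39)


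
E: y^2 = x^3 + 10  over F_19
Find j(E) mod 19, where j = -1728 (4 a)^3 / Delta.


Delta = -16(4 a^3 + 27 b^2) mod 19 = 6
-1728 * (4 a)^3 = -1728 * (4*0)^3 mod 19 = 0
j = 0 * 6^(-1) mod 19 = 0

j = 0 (mod 19)


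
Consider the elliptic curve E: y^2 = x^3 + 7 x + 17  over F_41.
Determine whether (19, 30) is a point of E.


Check whether y^2 = x^3 + 7 x + 17 (mod 41) for (x, y) = (19, 30).
LHS: y^2 = 30^2 mod 41 = 39
RHS: x^3 + 7 x + 17 = 19^3 + 7*19 + 17 mod 41 = 39
LHS = RHS

Yes, on the curve


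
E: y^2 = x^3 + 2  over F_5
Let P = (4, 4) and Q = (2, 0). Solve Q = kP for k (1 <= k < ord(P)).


Enumerate multiples of P until we hit Q = (2, 0):
  1P = (4, 4)
  2P = (3, 2)
  3P = (2, 0)
Match found at i = 3.

k = 3


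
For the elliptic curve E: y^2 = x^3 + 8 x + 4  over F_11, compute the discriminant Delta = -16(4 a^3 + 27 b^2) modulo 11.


4 a^3 + 27 b^2 = 4*8^3 + 27*4^2 = 2048 + 432 = 2480
Delta = -16 * (2480) = -39680
Delta mod 11 = 8

Delta = 8 (mod 11)


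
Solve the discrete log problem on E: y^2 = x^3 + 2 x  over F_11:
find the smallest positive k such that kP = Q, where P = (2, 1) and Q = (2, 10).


Enumerate multiples of P until we hit Q = (2, 10):
  1P = (2, 1)
  2P = (1, 6)
  3P = (0, 0)
  4P = (1, 5)
  5P = (2, 10)
Match found at i = 5.

k = 5


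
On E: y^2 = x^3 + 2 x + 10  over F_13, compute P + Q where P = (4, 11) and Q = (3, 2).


P != Q, so use the chord formula.
s = (y2 - y1) / (x2 - x1) = (4) / (12) mod 13 = 9
x3 = s^2 - x1 - x2 mod 13 = 9^2 - 4 - 3 = 9
y3 = s (x1 - x3) - y1 mod 13 = 9 * (4 - 9) - 11 = 9

P + Q = (9, 9)


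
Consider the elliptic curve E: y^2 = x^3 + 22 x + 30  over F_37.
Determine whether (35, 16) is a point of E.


Check whether y^2 = x^3 + 22 x + 30 (mod 37) for (x, y) = (35, 16).
LHS: y^2 = 16^2 mod 37 = 34
RHS: x^3 + 22 x + 30 = 35^3 + 22*35 + 30 mod 37 = 15
LHS != RHS

No, not on the curve


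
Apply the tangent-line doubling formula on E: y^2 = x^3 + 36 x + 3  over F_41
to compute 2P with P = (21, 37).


Doubling: s = (3 x1^2 + a) / (2 y1)
s = (3*21^2 + 36) / (2*37) mod 41 = 30
x3 = s^2 - 2 x1 mod 41 = 30^2 - 2*21 = 38
y3 = s (x1 - x3) - y1 mod 41 = 30 * (21 - 38) - 37 = 27

2P = (38, 27)


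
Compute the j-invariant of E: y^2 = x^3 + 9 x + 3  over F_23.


Delta = -16(4 a^3 + 27 b^2) mod 23 = 10
-1728 * (4 a)^3 = -1728 * (4*9)^3 mod 23 = 10
j = 10 * 10^(-1) mod 23 = 1

j = 1 (mod 23)


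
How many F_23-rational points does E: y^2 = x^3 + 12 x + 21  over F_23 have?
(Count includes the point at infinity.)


For each x in F_23, count y with y^2 = x^3 + 12 x + 21 mod 23:
  x = 4: RHS = 18, y in [8, 15]  -> 2 point(s)
  x = 8: RHS = 8, y in [10, 13]  -> 2 point(s)
  x = 11: RHS = 12, y in [9, 14]  -> 2 point(s)
  x = 14: RHS = 12, y in [9, 14]  -> 2 point(s)
  x = 16: RHS = 8, y in [10, 13]  -> 2 point(s)
  x = 17: RHS = 9, y in [3, 20]  -> 2 point(s)
  x = 19: RHS = 1, y in [1, 22]  -> 2 point(s)
  x = 20: RHS = 4, y in [2, 21]  -> 2 point(s)
  x = 21: RHS = 12, y in [9, 14]  -> 2 point(s)
  x = 22: RHS = 8, y in [10, 13]  -> 2 point(s)
Affine points: 20. Add the point at infinity: total = 21.

#E(F_23) = 21


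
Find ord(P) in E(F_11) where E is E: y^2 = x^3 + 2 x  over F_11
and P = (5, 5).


Compute successive multiples of P until we hit O:
  1P = (5, 5)
  2P = (1, 6)
  3P = (3, 0)
  4P = (1, 5)
  5P = (5, 6)
  6P = O

ord(P) = 6


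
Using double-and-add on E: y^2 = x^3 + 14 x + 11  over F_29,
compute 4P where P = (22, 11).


k = 4 = 100_2 (binary, LSB first: 001)
Double-and-add from P = (22, 11):
  bit 0 = 0: acc unchanged = O
  bit 1 = 0: acc unchanged = O
  bit 2 = 1: acc = O + (10, 22) = (10, 22)

4P = (10, 22)


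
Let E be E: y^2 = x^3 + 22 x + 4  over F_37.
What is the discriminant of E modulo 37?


4 a^3 + 27 b^2 = 4*22^3 + 27*4^2 = 42592 + 432 = 43024
Delta = -16 * (43024) = -688384
Delta mod 37 = 1

Delta = 1 (mod 37)


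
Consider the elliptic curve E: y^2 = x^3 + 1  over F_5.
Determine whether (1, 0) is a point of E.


Check whether y^2 = x^3 + 0 x + 1 (mod 5) for (x, y) = (1, 0).
LHS: y^2 = 0^2 mod 5 = 0
RHS: x^3 + 0 x + 1 = 1^3 + 0*1 + 1 mod 5 = 2
LHS != RHS

No, not on the curve


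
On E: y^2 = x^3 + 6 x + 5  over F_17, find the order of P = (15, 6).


Compute successive multiples of P until we hit O:
  1P = (15, 6)
  2P = (2, 5)
  3P = (16, 7)
  4P = (4, 5)
  5P = (7, 4)
  6P = (11, 12)
  7P = (6, 6)
  8P = (13, 11)
  ... (continuing to 21P)
  21P = O

ord(P) = 21


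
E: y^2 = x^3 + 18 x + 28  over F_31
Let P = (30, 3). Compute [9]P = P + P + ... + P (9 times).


k = 9 = 1001_2 (binary, LSB first: 1001)
Double-and-add from P = (30, 3):
  bit 0 = 1: acc = O + (30, 3) = (30, 3)
  bit 1 = 0: acc unchanged = (30, 3)
  bit 2 = 0: acc unchanged = (30, 3)
  bit 3 = 1: acc = (30, 3) + (8, 8) = (9, 19)

9P = (9, 19)


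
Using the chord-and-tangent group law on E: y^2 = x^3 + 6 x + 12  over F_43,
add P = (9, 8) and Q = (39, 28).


P != Q, so use the chord formula.
s = (y2 - y1) / (x2 - x1) = (20) / (30) mod 43 = 15
x3 = s^2 - x1 - x2 mod 43 = 15^2 - 9 - 39 = 5
y3 = s (x1 - x3) - y1 mod 43 = 15 * (9 - 5) - 8 = 9

P + Q = (5, 9)


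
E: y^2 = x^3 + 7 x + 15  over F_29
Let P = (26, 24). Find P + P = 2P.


Doubling: s = (3 x1^2 + a) / (2 y1)
s = (3*26^2 + 7) / (2*24) mod 29 = 14
x3 = s^2 - 2 x1 mod 29 = 14^2 - 2*26 = 28
y3 = s (x1 - x3) - y1 mod 29 = 14 * (26 - 28) - 24 = 6

2P = (28, 6)


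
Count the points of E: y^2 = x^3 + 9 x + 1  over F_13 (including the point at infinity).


For each x in F_13, count y with y^2 = x^3 + 9 x + 1 mod 13:
  x = 0: RHS = 1, y in [1, 12]  -> 2 point(s)
  x = 2: RHS = 1, y in [1, 12]  -> 2 point(s)
  x = 3: RHS = 3, y in [4, 9]  -> 2 point(s)
  x = 4: RHS = 10, y in [6, 7]  -> 2 point(s)
  x = 7: RHS = 4, y in [2, 11]  -> 2 point(s)
  x = 8: RHS = 0, y in [0]  -> 1 point(s)
  x = 10: RHS = 12, y in [5, 8]  -> 2 point(s)
  x = 11: RHS = 1, y in [1, 12]  -> 2 point(s)
  x = 12: RHS = 4, y in [2, 11]  -> 2 point(s)
Affine points: 17. Add the point at infinity: total = 18.

#E(F_13) = 18


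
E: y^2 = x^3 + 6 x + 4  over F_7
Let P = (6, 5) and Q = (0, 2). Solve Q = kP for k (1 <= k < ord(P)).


Enumerate multiples of P until we hit Q = (0, 2):
  1P = (6, 5)
  2P = (4, 1)
  3P = (1, 5)
  4P = (0, 2)
Match found at i = 4.

k = 4


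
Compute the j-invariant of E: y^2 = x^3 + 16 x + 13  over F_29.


Delta = -16(4 a^3 + 27 b^2) mod 29 = 1
-1728 * (4 a)^3 = -1728 * (4*16)^3 mod 29 = 11
j = 11 * 1^(-1) mod 29 = 11

j = 11 (mod 29)


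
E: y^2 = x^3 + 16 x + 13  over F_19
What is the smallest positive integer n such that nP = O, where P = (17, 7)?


Compute successive multiples of P until we hit O:
  1P = (17, 7)
  2P = (8, 11)
  3P = (1, 7)
  4P = (1, 12)
  5P = (8, 8)
  6P = (17, 12)
  7P = O

ord(P) = 7


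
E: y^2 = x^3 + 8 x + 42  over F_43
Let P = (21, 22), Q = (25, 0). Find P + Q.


P != Q, so use the chord formula.
s = (y2 - y1) / (x2 - x1) = (21) / (4) mod 43 = 16
x3 = s^2 - x1 - x2 mod 43 = 16^2 - 21 - 25 = 38
y3 = s (x1 - x3) - y1 mod 43 = 16 * (21 - 38) - 22 = 7

P + Q = (38, 7)


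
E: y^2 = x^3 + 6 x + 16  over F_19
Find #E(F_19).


For each x in F_19, count y with y^2 = x^3 + 6 x + 16 mod 19:
  x = 0: RHS = 16, y in [4, 15]  -> 2 point(s)
  x = 1: RHS = 4, y in [2, 17]  -> 2 point(s)
  x = 2: RHS = 17, y in [6, 13]  -> 2 point(s)
  x = 3: RHS = 4, y in [2, 17]  -> 2 point(s)
  x = 4: RHS = 9, y in [3, 16]  -> 2 point(s)
  x = 5: RHS = 0, y in [0]  -> 1 point(s)
  x = 8: RHS = 6, y in [5, 14]  -> 2 point(s)
  x = 9: RHS = 1, y in [1, 18]  -> 2 point(s)
  x = 11: RHS = 7, y in [8, 11]  -> 2 point(s)
  x = 12: RHS = 11, y in [7, 12]  -> 2 point(s)
  x = 13: RHS = 11, y in [7, 12]  -> 2 point(s)
  x = 15: RHS = 4, y in [2, 17]  -> 2 point(s)
  x = 16: RHS = 9, y in [3, 16]  -> 2 point(s)
  x = 18: RHS = 9, y in [3, 16]  -> 2 point(s)
Affine points: 27. Add the point at infinity: total = 28.

#E(F_19) = 28
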